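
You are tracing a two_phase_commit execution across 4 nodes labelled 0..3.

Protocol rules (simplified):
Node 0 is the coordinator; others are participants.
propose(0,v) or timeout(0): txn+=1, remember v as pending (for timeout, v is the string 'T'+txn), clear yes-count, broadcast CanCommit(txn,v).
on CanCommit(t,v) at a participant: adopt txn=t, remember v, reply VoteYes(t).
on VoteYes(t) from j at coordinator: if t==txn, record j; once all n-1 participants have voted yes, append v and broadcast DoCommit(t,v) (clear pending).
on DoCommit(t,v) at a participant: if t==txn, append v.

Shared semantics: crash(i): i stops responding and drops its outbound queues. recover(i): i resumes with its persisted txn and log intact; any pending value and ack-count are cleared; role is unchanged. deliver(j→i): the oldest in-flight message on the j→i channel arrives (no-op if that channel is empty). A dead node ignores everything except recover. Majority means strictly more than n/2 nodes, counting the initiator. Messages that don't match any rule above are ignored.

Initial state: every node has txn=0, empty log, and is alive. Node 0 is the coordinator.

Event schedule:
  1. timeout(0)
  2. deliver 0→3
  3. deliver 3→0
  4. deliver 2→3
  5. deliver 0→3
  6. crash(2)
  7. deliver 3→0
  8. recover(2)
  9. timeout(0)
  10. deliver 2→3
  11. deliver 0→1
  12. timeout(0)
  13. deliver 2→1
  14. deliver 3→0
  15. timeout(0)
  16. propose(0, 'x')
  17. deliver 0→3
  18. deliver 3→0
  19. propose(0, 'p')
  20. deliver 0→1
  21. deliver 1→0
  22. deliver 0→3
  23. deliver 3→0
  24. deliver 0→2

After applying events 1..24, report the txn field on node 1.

[1] timeout(0) → N0(coor t1 [-])
[2] deliver 0→3 → N3(part t1 [-])
[3] deliver 3→0 → ∅
[4] deliver 2→3 → ∅
[5] deliver 0→3 → ∅
[6] crash(2) → N2(✗part t0 [-])
[7] deliver 3→0 → ∅
[8] recover(2) → N2(part t0 [-])
[9] timeout(0) → N0(coor t2 [-])
[10] deliver 2→3 → ∅
[11] deliver 0→1 → N1(part t1 [-])
[12] timeout(0) → N0(coor t3 [-])
[13] deliver 2→1 → ∅
[14] deliver 3→0 → ∅
[15] timeout(0) → N0(coor t4 [-])
[16] propose(0,'x') → N0(coor t5 [-])
[17] deliver 0→3 → N3(part t2 [-])
[18] deliver 3→0 → ∅
[19] propose(0,'p') → N0(coor t6 [-])
[20] deliver 0→1 → N1(part t2 [-])
[21] deliver 1→0 → ∅
[22] deliver 0→3 → N3(part t3 [-])
[23] deliver 3→0 → ∅
[24] deliver 0→2 → N2(part t1 [-])

2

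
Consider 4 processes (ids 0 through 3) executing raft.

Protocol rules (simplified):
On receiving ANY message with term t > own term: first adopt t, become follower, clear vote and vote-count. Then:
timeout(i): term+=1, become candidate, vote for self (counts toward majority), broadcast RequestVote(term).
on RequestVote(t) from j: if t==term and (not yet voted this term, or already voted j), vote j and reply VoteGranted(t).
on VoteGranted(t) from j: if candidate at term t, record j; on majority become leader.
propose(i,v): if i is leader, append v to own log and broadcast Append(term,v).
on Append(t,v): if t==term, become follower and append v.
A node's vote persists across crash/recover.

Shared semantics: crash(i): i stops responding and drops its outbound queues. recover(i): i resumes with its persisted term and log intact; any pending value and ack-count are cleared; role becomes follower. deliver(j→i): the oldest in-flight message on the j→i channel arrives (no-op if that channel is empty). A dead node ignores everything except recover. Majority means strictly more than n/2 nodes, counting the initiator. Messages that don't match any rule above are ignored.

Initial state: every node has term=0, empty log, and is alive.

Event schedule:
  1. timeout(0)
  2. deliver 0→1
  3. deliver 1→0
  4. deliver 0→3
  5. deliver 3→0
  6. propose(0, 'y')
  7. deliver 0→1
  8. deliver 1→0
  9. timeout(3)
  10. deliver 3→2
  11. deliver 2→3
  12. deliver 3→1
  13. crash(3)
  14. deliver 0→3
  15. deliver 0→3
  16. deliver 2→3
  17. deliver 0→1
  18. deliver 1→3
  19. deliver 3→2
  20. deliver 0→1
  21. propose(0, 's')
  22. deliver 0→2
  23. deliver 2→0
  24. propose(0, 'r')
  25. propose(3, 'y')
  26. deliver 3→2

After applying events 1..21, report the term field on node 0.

after 1 — timeout(0): n0:cand/t1/[-]
after 2 — deliver 0→1: n1:foll/t1/[-]
after 3 — deliver 1→0: ·
after 4 — deliver 0→3: n3:foll/t1/[-]
after 5 — deliver 3→0: n0:lead/t1/[-]
after 6 — propose(0,'y'): n0:lead/t1/[y]
after 7 — deliver 0→1: n1:foll/t1/[y]
after 8 — deliver 1→0: ·
after 9 — timeout(3): n3:cand/t2/[-]
after 10 — deliver 3→2: n2:foll/t2/[-]
after 11 — deliver 2→3: ·
after 12 — deliver 3→1: n1:foll/t2/[y]
after 13 — crash(3): n3:✗cand/t2/[-]
after 14 — deliver 0→3: ·
after 15 — deliver 0→3: ·
after 16 — deliver 2→3: ·
after 17 — deliver 0→1: ·
after 18 — deliver 1→3: ·
after 19 — deliver 3→2: ·
after 20 — deliver 0→1: ·
after 21 — propose(0,'s'): n0:lead/t1/[y,s]

1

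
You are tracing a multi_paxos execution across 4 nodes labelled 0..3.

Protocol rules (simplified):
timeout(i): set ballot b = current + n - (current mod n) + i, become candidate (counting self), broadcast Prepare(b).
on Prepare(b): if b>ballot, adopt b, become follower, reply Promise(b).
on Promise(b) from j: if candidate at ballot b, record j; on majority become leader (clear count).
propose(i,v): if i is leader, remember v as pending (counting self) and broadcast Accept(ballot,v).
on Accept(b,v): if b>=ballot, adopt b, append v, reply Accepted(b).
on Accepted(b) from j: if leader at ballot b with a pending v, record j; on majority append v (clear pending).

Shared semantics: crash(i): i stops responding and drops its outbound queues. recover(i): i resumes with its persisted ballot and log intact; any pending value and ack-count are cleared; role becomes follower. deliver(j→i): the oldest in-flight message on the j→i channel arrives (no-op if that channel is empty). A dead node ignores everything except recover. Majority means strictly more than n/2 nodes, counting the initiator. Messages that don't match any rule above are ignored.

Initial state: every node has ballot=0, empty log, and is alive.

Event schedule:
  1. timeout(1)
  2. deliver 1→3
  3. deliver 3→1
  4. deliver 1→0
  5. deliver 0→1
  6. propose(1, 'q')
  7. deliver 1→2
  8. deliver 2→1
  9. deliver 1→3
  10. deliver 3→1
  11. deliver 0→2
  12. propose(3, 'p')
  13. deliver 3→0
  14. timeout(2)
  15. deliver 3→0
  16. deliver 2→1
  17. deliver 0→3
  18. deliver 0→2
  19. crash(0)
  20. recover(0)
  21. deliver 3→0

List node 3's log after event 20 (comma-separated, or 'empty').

q

step 1 timeout(1): 1={cand,b=5,log=-}
step 2 deliver 1→3: 3={foll,b=5,log=-}
step 3 deliver 3→1: —
step 4 deliver 1→0: 0={foll,b=5,log=-}
step 5 deliver 0→1: 1={lead,b=5,log=-}
step 6 propose(1,'q'): —
step 7 deliver 1→2: 2={foll,b=5,log=-}
step 8 deliver 2→1: —
step 9 deliver 1→3: 3={foll,b=5,log=q}
step 10 deliver 3→1: —
step 11 deliver 0→2: —
step 12 propose(3,'p'): —
step 13 deliver 3→0: —
step 14 timeout(2): 2={cand,b=10,log=-}
step 15 deliver 3→0: —
step 16 deliver 2→1: 1={foll,b=10,log=-}
step 17 deliver 0→3: —
step 18 deliver 0→2: —
step 19 crash(0): 0={✗foll,b=5,log=-}
step 20 recover(0): 0={foll,b=5,log=-}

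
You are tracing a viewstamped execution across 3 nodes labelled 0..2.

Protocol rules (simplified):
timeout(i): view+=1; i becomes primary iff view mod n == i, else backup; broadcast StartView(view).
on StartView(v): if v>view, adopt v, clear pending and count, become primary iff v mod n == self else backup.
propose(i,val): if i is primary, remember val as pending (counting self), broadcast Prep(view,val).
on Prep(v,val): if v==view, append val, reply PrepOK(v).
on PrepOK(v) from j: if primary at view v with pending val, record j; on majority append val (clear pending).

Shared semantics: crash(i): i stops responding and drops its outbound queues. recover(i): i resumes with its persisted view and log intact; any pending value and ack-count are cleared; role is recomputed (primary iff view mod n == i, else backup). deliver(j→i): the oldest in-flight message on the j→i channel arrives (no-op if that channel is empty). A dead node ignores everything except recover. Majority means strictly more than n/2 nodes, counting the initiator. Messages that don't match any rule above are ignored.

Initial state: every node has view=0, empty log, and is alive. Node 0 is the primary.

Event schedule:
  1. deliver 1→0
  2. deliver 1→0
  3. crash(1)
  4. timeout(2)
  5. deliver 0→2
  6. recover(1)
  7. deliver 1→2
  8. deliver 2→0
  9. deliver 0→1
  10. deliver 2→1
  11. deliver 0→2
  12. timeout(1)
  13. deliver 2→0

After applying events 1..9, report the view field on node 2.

1

1. deliver 1→0:  nop
2. deliver 1→0:  nop
3. crash(1):  <1:✗back v0 ->
4. timeout(2):  <2:back v1 ->
5. deliver 0→2:  nop
6. recover(1):  <1:back v0 ->
7. deliver 1→2:  nop
8. deliver 2→0:  <0:back v1 ->
9. deliver 0→1:  nop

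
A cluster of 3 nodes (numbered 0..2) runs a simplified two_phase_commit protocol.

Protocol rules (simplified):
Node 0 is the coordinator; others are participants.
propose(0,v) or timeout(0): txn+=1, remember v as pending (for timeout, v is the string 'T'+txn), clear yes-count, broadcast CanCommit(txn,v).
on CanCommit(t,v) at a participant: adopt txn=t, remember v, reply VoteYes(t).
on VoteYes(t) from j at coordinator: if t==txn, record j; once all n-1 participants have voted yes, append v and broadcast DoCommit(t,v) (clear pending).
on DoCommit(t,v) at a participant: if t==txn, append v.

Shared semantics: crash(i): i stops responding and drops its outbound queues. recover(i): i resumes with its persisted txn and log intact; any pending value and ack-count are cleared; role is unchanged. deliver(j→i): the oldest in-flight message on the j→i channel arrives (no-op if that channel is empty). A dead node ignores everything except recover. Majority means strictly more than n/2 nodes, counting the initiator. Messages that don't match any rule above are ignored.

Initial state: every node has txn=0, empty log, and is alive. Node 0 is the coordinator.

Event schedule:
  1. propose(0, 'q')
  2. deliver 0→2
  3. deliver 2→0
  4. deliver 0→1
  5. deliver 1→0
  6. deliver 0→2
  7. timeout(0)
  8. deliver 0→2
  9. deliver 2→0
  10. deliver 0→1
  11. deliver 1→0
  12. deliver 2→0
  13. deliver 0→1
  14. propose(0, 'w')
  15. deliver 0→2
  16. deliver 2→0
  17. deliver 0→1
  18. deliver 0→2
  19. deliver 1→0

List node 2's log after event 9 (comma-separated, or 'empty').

1. propose(0,'q'):  <0:coor t1 ->
2. deliver 0→2:  <2:part t1 ->
3. deliver 2→0:  nop
4. deliver 0→1:  <1:part t1 ->
5. deliver 1→0:  <0:coor t1 q>
6. deliver 0→2:  <2:part t1 q>
7. timeout(0):  <0:coor t2 q>
8. deliver 0→2:  <2:part t2 q>
9. deliver 2→0:  nop

q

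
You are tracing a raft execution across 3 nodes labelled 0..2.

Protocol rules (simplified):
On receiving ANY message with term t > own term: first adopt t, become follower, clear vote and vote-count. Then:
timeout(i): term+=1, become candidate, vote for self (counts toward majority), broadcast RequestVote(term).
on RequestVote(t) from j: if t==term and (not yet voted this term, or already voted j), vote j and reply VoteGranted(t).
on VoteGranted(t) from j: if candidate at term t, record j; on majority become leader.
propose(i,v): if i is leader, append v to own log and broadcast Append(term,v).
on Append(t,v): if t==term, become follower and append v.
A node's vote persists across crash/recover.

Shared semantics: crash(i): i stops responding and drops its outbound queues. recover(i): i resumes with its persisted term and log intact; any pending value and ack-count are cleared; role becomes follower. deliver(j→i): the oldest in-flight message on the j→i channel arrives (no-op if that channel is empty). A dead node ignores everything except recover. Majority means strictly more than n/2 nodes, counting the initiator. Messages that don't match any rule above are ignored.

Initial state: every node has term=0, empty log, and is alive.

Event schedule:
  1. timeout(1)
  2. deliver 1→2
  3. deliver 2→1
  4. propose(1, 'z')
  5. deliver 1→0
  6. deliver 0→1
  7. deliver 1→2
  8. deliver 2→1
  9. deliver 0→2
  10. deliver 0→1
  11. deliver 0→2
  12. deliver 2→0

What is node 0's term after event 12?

[1] timeout(1) → N1(cand t1 [-])
[2] deliver 1→2 → N2(foll t1 [-])
[3] deliver 2→1 → N1(lead t1 [-])
[4] propose(1,'z') → N1(lead t1 [z])
[5] deliver 1→0 → N0(foll t1 [-])
[6] deliver 0→1 → ∅
[7] deliver 1→2 → N2(foll t1 [z])
[8] deliver 2→1 → ∅
[9] deliver 0→2 → ∅
[10] deliver 0→1 → ∅
[11] deliver 0→2 → ∅
[12] deliver 2→0 → ∅

1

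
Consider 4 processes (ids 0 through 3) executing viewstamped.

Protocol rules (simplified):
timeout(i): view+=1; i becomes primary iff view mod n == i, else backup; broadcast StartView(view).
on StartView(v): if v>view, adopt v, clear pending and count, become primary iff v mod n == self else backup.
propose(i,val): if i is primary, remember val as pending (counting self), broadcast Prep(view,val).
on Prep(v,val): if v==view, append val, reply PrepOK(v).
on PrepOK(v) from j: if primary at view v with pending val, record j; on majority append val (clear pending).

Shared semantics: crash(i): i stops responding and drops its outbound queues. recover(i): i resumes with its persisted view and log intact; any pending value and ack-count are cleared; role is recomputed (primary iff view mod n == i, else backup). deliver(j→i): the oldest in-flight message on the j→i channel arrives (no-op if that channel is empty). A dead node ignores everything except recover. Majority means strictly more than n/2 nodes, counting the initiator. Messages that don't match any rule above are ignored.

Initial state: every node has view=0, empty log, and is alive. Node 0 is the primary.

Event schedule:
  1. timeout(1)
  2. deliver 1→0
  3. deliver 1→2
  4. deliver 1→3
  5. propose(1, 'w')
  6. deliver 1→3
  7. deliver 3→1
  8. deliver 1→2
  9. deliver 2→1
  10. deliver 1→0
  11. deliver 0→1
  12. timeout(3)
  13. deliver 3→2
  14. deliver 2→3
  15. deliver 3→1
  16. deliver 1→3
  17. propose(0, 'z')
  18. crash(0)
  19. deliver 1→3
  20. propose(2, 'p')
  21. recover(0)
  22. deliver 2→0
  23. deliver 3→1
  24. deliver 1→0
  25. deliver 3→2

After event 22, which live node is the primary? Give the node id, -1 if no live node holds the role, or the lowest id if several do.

2

e1 timeout(1): 1[prim,v=1,-]
e2 deliver 1→0: 0[back,v=1,-]
e3 deliver 1→2: 2[back,v=1,-]
e4 deliver 1→3: 3[back,v=1,-]
e5 propose(1,'w'): ·
e6 deliver 1→3: 3[back,v=1,w]
e7 deliver 3→1: ·
e8 deliver 1→2: 2[back,v=1,w]
e9 deliver 2→1: 1[prim,v=1,w]
e10 deliver 1→0: 0[back,v=1,w]
e11 deliver 0→1: ·
e12 timeout(3): 3[back,v=2,w]
e13 deliver 3→2: 2[prim,v=2,w]
e14 deliver 2→3: ·
e15 deliver 3→1: 1[back,v=2,w]
e16 deliver 1→3: ·
e17 propose(0,'z'): ·
e18 crash(0): 0[✗back,v=1,w]
e19 deliver 1→3: ·
e20 propose(2,'p'): ·
e21 recover(0): 0[back,v=1,w]
e22 deliver 2→0: ·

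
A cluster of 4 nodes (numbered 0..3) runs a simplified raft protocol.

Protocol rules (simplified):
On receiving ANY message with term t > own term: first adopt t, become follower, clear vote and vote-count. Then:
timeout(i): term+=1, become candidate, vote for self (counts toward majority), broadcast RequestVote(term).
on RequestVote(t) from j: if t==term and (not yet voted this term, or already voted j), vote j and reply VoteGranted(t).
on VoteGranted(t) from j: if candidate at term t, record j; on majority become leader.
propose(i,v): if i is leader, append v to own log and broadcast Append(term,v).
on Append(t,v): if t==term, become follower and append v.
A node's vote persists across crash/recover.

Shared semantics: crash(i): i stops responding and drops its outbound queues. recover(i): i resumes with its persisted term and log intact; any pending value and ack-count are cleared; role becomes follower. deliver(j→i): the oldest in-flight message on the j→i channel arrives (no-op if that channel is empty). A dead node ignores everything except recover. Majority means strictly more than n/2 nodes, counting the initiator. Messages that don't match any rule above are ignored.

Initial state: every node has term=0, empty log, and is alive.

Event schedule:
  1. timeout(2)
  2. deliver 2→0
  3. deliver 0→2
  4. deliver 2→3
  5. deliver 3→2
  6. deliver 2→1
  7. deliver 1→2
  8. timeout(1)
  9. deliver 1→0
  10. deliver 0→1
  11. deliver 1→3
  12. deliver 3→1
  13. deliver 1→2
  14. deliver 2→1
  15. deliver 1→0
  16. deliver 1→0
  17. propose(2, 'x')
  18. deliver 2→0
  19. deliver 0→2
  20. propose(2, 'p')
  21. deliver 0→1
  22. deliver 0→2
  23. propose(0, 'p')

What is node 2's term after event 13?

after 1 — timeout(2): n2:cand/t1/[-]
after 2 — deliver 2→0: n0:foll/t1/[-]
after 3 — deliver 0→2: ·
after 4 — deliver 2→3: n3:foll/t1/[-]
after 5 — deliver 3→2: n2:lead/t1/[-]
after 6 — deliver 2→1: n1:foll/t1/[-]
after 7 — deliver 1→2: ·
after 8 — timeout(1): n1:cand/t2/[-]
after 9 — deliver 1→0: n0:foll/t2/[-]
after 10 — deliver 0→1: ·
after 11 — deliver 1→3: n3:foll/t2/[-]
after 12 — deliver 3→1: n1:lead/t2/[-]
after 13 — deliver 1→2: n2:foll/t2/[-]

2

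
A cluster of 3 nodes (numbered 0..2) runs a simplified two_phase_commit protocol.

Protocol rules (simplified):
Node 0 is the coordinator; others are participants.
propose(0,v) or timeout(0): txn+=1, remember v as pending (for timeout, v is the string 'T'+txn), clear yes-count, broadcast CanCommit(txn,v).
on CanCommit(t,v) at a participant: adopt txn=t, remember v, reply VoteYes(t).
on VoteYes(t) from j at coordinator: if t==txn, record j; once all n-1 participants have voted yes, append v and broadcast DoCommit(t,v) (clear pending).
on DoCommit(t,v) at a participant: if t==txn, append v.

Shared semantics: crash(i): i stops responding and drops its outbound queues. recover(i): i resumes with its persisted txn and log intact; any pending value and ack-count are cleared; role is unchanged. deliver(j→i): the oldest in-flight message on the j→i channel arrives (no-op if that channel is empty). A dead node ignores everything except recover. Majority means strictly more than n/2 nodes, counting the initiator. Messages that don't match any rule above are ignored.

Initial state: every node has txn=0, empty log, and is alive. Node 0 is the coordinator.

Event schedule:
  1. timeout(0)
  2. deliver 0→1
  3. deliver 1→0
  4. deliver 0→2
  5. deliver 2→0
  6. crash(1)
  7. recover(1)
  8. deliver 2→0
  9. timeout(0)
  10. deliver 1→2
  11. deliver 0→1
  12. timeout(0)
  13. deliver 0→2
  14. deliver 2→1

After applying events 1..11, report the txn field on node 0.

[1] timeout(0) → N0(coor t1 [-])
[2] deliver 0→1 → N1(part t1 [-])
[3] deliver 1→0 → ∅
[4] deliver 0→2 → N2(part t1 [-])
[5] deliver 2→0 → N0(coor t1 [T1])
[6] crash(1) → N1(✗part t1 [-])
[7] recover(1) → N1(part t1 [-])
[8] deliver 2→0 → ∅
[9] timeout(0) → N0(coor t2 [T1])
[10] deliver 1→2 → ∅
[11] deliver 0→1 → N1(part t1 [T1])

2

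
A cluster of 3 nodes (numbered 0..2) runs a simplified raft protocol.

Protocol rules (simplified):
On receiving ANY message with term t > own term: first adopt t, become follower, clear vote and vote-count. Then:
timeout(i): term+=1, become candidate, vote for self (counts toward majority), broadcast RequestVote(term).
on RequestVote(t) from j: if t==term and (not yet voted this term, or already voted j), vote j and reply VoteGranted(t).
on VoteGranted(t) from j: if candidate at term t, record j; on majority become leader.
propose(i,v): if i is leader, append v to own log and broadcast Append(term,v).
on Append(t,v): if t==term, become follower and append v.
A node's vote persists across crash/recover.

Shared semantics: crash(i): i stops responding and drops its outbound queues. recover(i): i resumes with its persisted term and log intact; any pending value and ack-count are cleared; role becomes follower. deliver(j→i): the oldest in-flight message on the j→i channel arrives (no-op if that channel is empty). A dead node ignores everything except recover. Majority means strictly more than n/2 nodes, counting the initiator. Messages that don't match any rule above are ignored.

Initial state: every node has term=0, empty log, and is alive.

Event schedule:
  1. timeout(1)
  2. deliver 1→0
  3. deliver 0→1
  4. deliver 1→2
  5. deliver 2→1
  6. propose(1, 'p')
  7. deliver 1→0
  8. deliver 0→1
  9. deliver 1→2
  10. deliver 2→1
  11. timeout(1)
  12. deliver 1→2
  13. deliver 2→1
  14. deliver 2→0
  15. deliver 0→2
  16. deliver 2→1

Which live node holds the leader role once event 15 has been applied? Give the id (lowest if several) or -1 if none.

1. timeout(1):  <1:cand t1 ->
2. deliver 1→0:  <0:foll t1 ->
3. deliver 0→1:  <1:lead t1 ->
4. deliver 1→2:  <2:foll t1 ->
5. deliver 2→1:  nop
6. propose(1,'p'):  <1:lead t1 p>
7. deliver 1→0:  <0:foll t1 p>
8. deliver 0→1:  nop
9. deliver 1→2:  <2:foll t1 p>
10. deliver 2→1:  nop
11. timeout(1):  <1:cand t2 p>
12. deliver 1→2:  <2:foll t2 p>
13. deliver 2→1:  <1:lead t2 p>
14. deliver 2→0:  nop
15. deliver 0→2:  nop

1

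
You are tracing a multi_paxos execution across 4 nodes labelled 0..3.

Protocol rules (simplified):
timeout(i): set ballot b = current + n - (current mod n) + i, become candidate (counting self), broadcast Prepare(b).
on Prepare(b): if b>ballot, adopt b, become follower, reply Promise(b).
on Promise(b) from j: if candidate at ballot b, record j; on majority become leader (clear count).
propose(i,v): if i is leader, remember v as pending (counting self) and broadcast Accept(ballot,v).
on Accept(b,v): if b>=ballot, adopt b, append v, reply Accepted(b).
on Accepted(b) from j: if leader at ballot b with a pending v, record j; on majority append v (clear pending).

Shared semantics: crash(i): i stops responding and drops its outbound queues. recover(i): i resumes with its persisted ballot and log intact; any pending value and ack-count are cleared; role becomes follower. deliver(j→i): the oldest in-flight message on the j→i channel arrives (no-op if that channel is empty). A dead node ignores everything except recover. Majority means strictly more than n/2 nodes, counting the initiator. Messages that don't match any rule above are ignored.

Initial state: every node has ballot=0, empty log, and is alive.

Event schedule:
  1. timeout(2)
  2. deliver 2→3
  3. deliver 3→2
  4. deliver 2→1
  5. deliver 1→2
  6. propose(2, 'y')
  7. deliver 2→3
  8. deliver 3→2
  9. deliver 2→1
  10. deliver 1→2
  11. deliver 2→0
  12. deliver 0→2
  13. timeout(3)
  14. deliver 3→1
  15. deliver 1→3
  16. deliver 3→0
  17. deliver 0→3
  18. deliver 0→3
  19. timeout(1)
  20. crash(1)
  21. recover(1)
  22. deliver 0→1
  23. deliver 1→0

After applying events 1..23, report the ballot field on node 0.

11

step 1 timeout(2): 2={cand,b=6,log=-}
step 2 deliver 2→3: 3={foll,b=6,log=-}
step 3 deliver 3→2: —
step 4 deliver 2→1: 1={foll,b=6,log=-}
step 5 deliver 1→2: 2={lead,b=6,log=-}
step 6 propose(2,'y'): —
step 7 deliver 2→3: 3={foll,b=6,log=y}
step 8 deliver 3→2: —
step 9 deliver 2→1: 1={foll,b=6,log=y}
step 10 deliver 1→2: 2={lead,b=6,log=y}
step 11 deliver 2→0: 0={foll,b=6,log=-}
step 12 deliver 0→2: —
step 13 timeout(3): 3={cand,b=11,log=y}
step 14 deliver 3→1: 1={foll,b=11,log=y}
step 15 deliver 1→3: —
step 16 deliver 3→0: 0={foll,b=11,log=-}
step 17 deliver 0→3: 3={lead,b=11,log=y}
step 18 deliver 0→3: —
step 19 timeout(1): 1={cand,b=13,log=y}
step 20 crash(1): 1={✗cand,b=13,log=y}
step 21 recover(1): 1={foll,b=13,log=y}
step 22 deliver 0→1: —
step 23 deliver 1→0: —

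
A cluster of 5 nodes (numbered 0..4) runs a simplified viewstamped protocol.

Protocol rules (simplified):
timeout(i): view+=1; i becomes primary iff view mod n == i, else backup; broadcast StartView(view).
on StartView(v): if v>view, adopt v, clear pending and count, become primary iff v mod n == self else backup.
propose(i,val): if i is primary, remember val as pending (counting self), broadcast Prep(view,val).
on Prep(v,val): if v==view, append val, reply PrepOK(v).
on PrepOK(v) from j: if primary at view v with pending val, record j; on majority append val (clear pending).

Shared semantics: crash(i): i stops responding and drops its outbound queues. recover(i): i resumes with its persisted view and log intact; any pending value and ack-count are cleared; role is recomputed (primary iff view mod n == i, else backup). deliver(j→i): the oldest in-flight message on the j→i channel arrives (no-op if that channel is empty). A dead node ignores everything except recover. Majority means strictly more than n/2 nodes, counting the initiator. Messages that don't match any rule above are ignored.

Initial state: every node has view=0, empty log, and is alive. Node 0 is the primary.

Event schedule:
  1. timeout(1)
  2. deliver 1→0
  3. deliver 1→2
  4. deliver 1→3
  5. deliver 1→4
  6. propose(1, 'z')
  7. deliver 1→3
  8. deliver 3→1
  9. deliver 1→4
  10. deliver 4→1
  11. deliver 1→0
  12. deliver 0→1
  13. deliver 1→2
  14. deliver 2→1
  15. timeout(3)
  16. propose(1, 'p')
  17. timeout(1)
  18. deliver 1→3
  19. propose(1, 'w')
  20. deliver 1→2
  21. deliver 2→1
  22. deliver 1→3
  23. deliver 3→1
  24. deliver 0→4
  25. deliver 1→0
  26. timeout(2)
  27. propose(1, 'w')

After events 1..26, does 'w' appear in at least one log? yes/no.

after 1 — timeout(1): n1:prim/v1/[-]
after 2 — deliver 1→0: n0:back/v1/[-]
after 3 — deliver 1→2: n2:back/v1/[-]
after 4 — deliver 1→3: n3:back/v1/[-]
after 5 — deliver 1→4: n4:back/v1/[-]
after 6 — propose(1,'z'): ·
after 7 — deliver 1→3: n3:back/v1/[z]
after 8 — deliver 3→1: ·
after 9 — deliver 1→4: n4:back/v1/[z]
after 10 — deliver 4→1: n1:prim/v1/[z]
after 11 — deliver 1→0: n0:back/v1/[z]
after 12 — deliver 0→1: ·
after 13 — deliver 1→2: n2:back/v1/[z]
after 14 — deliver 2→1: ·
after 15 — timeout(3): n3:back/v2/[z]
after 16 — propose(1,'p'): ·
after 17 — timeout(1): n1:back/v2/[z]
after 18 — deliver 1→3: ·
after 19 — propose(1,'w'): ·
after 20 — deliver 1→2: n2:back/v1/[z,p]
after 21 — deliver 2→1: ·
after 22 — deliver 1→3: ·
after 23 — deliver 3→1: ·
after 24 — deliver 0→4: ·
after 25 — deliver 1→0: n0:back/v1/[z,p]
after 26 — timeout(2): n2:prim/v2/[z,p]

no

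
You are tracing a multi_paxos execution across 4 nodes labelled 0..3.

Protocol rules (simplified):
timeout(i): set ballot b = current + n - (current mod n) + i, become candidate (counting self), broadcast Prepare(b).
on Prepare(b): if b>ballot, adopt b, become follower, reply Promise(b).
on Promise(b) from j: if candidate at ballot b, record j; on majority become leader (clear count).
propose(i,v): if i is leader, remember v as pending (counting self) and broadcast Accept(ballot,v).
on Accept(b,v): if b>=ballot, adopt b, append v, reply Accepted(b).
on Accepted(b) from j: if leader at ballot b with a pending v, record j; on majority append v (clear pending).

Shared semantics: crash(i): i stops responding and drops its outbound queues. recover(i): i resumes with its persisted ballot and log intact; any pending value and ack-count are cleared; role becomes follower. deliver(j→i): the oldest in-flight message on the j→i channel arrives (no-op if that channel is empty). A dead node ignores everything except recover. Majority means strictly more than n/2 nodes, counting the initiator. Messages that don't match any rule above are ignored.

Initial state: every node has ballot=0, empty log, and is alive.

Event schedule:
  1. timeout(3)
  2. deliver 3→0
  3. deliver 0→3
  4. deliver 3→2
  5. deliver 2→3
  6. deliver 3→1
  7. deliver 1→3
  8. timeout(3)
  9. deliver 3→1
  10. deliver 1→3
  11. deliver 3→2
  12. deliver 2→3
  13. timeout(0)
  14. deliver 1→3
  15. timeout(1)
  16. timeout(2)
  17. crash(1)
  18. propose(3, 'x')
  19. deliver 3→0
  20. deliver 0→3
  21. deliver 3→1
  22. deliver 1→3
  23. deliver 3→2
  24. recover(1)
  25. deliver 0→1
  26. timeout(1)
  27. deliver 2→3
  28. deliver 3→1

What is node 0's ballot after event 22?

11

e1 timeout(3): 3[cand,b=7,-]
e2 deliver 3→0: 0[foll,b=7,-]
e3 deliver 0→3: ·
e4 deliver 3→2: 2[foll,b=7,-]
e5 deliver 2→3: 3[lead,b=7,-]
e6 deliver 3→1: 1[foll,b=7,-]
e7 deliver 1→3: ·
e8 timeout(3): 3[cand,b=11,-]
e9 deliver 3→1: 1[foll,b=11,-]
e10 deliver 1→3: ·
e11 deliver 3→2: 2[foll,b=11,-]
e12 deliver 2→3: 3[lead,b=11,-]
e13 timeout(0): 0[cand,b=8,-]
e14 deliver 1→3: ·
e15 timeout(1): 1[cand,b=13,-]
e16 timeout(2): 2[cand,b=14,-]
e17 crash(1): 1[✗cand,b=13,-]
e18 propose(3,'x'): ·
e19 deliver 3→0: 0[foll,b=11,-]
e20 deliver 0→3: ·
e21 deliver 3→1: ·
e22 deliver 1→3: ·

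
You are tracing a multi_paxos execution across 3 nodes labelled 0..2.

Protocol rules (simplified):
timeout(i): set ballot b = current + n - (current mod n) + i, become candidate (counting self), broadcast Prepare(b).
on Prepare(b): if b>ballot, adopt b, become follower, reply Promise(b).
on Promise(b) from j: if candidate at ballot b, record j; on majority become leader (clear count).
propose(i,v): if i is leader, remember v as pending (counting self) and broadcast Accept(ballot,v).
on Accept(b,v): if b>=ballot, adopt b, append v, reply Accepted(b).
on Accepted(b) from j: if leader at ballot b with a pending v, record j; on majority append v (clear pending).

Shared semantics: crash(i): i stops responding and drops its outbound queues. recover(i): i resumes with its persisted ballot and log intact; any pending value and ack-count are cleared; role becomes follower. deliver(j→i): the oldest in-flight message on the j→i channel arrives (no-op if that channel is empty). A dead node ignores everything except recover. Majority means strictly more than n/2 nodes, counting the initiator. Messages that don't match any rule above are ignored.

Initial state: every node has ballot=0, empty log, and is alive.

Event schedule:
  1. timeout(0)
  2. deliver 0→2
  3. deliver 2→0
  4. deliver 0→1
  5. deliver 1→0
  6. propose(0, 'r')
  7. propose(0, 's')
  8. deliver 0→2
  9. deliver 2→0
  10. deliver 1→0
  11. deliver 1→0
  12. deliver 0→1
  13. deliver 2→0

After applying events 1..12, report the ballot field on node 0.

1. timeout(0):  <0:cand b3 ->
2. deliver 0→2:  <2:foll b3 ->
3. deliver 2→0:  <0:lead b3 ->
4. deliver 0→1:  <1:foll b3 ->
5. deliver 1→0:  nop
6. propose(0,'r'):  nop
7. propose(0,'s'):  nop
8. deliver 0→2:  <2:foll b3 r>
9. deliver 2→0:  <0:lead b3 s>
10. deliver 1→0:  nop
11. deliver 1→0:  nop
12. deliver 0→1:  <1:foll b3 r>

3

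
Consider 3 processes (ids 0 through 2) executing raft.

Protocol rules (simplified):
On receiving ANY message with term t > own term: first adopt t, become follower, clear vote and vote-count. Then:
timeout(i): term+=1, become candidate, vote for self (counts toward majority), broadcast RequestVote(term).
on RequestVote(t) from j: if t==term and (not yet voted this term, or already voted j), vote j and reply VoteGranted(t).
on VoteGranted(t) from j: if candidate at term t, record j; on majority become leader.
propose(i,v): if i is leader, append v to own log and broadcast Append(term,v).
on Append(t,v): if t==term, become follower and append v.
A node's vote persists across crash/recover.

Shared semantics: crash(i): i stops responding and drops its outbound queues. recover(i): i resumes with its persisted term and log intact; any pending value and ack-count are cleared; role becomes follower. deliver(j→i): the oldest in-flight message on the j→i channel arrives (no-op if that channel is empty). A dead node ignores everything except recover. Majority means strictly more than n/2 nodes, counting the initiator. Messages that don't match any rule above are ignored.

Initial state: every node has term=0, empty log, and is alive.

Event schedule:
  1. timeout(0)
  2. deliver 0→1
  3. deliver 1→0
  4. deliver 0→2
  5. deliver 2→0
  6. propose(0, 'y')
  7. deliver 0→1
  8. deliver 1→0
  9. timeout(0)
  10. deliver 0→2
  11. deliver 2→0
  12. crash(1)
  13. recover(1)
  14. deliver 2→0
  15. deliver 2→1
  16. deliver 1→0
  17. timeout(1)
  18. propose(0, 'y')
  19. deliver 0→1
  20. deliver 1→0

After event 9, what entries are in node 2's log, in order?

empty

e1 timeout(0): 0[cand,t=1,-]
e2 deliver 0→1: 1[foll,t=1,-]
e3 deliver 1→0: 0[lead,t=1,-]
e4 deliver 0→2: 2[foll,t=1,-]
e5 deliver 2→0: ·
e6 propose(0,'y'): 0[lead,t=1,y]
e7 deliver 0→1: 1[foll,t=1,y]
e8 deliver 1→0: ·
e9 timeout(0): 0[cand,t=2,y]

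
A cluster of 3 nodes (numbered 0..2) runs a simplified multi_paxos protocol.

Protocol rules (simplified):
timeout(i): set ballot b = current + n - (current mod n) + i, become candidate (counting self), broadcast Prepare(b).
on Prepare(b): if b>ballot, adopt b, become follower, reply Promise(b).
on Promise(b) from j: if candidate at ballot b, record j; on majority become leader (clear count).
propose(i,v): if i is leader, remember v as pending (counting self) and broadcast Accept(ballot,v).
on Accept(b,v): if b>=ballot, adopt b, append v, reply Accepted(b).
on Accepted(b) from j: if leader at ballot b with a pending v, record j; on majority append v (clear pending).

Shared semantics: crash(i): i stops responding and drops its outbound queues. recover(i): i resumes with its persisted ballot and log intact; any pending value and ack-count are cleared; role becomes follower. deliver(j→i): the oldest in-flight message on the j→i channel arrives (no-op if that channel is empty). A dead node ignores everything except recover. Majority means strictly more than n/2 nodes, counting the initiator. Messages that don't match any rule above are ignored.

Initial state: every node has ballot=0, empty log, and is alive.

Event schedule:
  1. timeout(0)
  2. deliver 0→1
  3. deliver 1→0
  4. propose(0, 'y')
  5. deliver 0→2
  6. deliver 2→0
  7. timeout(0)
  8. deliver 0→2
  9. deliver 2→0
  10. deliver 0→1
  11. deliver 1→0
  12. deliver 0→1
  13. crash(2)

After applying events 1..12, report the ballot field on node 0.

6

step 1 timeout(0): 0={cand,b=3,log=-}
step 2 deliver 0→1: 1={foll,b=3,log=-}
step 3 deliver 1→0: 0={lead,b=3,log=-}
step 4 propose(0,'y'): —
step 5 deliver 0→2: 2={foll,b=3,log=-}
step 6 deliver 2→0: —
step 7 timeout(0): 0={cand,b=6,log=-}
step 8 deliver 0→2: 2={foll,b=3,log=y}
step 9 deliver 2→0: —
step 10 deliver 0→1: 1={foll,b=3,log=y}
step 11 deliver 1→0: —
step 12 deliver 0→1: 1={foll,b=6,log=y}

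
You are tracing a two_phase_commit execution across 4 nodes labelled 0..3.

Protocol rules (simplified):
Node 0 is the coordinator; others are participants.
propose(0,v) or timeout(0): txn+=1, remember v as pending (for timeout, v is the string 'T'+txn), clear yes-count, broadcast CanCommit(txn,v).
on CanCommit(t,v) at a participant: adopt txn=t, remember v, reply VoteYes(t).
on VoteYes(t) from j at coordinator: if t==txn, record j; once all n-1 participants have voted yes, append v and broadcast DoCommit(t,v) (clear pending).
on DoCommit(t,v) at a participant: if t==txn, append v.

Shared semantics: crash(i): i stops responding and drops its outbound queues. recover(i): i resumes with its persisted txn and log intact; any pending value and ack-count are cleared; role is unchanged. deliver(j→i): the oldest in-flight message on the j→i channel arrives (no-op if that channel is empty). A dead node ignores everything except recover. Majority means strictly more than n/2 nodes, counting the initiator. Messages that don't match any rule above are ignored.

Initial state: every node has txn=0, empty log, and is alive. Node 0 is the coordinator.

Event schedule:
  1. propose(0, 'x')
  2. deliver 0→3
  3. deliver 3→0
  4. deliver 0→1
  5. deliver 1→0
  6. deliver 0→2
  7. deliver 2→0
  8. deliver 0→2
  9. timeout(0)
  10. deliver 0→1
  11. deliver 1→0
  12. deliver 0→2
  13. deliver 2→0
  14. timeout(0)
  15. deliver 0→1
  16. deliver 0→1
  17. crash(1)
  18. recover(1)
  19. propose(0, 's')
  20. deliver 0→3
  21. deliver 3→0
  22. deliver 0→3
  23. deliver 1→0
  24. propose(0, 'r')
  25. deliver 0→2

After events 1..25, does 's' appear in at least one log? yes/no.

no

step 1 propose(0,'x'): 0={coor,t=1,log=-}
step 2 deliver 0→3: 3={part,t=1,log=-}
step 3 deliver 3→0: —
step 4 deliver 0→1: 1={part,t=1,log=-}
step 5 deliver 1→0: —
step 6 deliver 0→2: 2={part,t=1,log=-}
step 7 deliver 2→0: 0={coor,t=1,log=x}
step 8 deliver 0→2: 2={part,t=1,log=x}
step 9 timeout(0): 0={coor,t=2,log=x}
step 10 deliver 0→1: 1={part,t=1,log=x}
step 11 deliver 1→0: —
step 12 deliver 0→2: 2={part,t=2,log=x}
step 13 deliver 2→0: —
step 14 timeout(0): 0={coor,t=3,log=x}
step 15 deliver 0→1: 1={part,t=2,log=x}
step 16 deliver 0→1: 1={part,t=3,log=x}
step 17 crash(1): 1={✗part,t=3,log=x}
step 18 recover(1): 1={part,t=3,log=x}
step 19 propose(0,'s'): 0={coor,t=4,log=x}
step 20 deliver 0→3: 3={part,t=1,log=x}
step 21 deliver 3→0: —
step 22 deliver 0→3: 3={part,t=2,log=x}
step 23 deliver 1→0: —
step 24 propose(0,'r'): 0={coor,t=5,log=x}
step 25 deliver 0→2: 2={part,t=3,log=x}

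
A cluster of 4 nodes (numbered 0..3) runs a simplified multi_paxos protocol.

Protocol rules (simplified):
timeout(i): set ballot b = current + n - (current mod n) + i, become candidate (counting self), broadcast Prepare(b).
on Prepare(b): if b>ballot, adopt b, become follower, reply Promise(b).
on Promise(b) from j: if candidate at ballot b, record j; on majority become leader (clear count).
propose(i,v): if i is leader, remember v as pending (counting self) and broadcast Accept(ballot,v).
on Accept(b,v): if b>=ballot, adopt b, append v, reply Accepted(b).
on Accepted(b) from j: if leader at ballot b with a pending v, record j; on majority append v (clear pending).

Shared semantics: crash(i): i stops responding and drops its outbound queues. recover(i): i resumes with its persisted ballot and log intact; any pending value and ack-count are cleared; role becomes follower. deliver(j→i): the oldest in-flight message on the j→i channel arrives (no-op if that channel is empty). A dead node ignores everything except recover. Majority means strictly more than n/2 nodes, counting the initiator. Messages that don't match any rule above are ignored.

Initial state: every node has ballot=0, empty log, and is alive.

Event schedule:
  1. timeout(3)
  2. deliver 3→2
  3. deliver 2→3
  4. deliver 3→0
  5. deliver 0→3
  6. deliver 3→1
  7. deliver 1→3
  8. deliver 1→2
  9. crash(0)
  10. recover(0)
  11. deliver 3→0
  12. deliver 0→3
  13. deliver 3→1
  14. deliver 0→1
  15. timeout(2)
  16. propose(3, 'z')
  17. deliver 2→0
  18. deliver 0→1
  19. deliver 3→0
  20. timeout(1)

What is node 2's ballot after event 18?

10

after 1 — timeout(3): n3:cand/b7/[-]
after 2 — deliver 3→2: n2:foll/b7/[-]
after 3 — deliver 2→3: ·
after 4 — deliver 3→0: n0:foll/b7/[-]
after 5 — deliver 0→3: n3:lead/b7/[-]
after 6 — deliver 3→1: n1:foll/b7/[-]
after 7 — deliver 1→3: ·
after 8 — deliver 1→2: ·
after 9 — crash(0): n0:✗foll/b7/[-]
after 10 — recover(0): n0:foll/b7/[-]
after 11 — deliver 3→0: ·
after 12 — deliver 0→3: ·
after 13 — deliver 3→1: ·
after 14 — deliver 0→1: ·
after 15 — timeout(2): n2:cand/b10/[-]
after 16 — propose(3,'z'): ·
after 17 — deliver 2→0: n0:foll/b10/[-]
after 18 — deliver 0→1: ·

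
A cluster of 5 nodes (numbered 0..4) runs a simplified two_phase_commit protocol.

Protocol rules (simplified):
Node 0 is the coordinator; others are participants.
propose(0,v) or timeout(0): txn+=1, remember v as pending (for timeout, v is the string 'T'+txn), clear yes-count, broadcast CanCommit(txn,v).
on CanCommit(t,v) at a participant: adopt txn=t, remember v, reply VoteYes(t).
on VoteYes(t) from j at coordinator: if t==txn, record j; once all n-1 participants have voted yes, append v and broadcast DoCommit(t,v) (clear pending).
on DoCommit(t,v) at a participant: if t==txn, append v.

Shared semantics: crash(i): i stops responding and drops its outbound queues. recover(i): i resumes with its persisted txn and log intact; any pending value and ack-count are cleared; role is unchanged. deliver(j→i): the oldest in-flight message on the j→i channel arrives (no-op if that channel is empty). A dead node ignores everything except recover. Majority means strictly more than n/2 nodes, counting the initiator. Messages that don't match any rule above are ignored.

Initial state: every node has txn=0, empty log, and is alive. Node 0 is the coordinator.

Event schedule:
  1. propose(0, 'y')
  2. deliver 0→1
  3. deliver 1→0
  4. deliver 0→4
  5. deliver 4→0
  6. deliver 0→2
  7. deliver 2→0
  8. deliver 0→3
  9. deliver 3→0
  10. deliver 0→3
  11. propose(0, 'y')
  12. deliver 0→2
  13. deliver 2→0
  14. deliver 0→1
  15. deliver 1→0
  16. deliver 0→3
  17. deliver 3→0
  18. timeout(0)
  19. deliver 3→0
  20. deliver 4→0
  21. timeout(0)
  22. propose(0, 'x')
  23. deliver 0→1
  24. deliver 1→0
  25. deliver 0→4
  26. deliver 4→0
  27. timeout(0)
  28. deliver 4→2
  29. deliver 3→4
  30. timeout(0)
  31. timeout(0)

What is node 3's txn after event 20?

1. propose(0,'y'):  <0:coor t1 ->
2. deliver 0→1:  <1:part t1 ->
3. deliver 1→0:  nop
4. deliver 0→4:  <4:part t1 ->
5. deliver 4→0:  nop
6. deliver 0→2:  <2:part t1 ->
7. deliver 2→0:  nop
8. deliver 0→3:  <3:part t1 ->
9. deliver 3→0:  <0:coor t1 y>
10. deliver 0→3:  <3:part t1 y>
11. propose(0,'y'):  <0:coor t2 y>
12. deliver 0→2:  <2:part t1 y>
13. deliver 2→0:  nop
14. deliver 0→1:  <1:part t1 y>
15. deliver 1→0:  nop
16. deliver 0→3:  <3:part t2 y>
17. deliver 3→0:  nop
18. timeout(0):  <0:coor t3 y>
19. deliver 3→0:  nop
20. deliver 4→0:  nop

2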